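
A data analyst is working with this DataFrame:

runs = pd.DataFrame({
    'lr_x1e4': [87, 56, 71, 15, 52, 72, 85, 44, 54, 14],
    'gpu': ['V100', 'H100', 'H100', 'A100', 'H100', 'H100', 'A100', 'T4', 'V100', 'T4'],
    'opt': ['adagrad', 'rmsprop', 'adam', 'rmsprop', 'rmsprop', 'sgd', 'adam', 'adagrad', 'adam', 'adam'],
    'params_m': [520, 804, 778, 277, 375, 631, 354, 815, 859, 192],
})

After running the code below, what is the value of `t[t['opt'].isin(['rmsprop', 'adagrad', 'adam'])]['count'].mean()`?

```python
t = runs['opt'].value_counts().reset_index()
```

value_counts of opt:
opt
adam       4
rmsprop    3
adagrad    2
sgd        1
Name: count, dtype: int64
reset_index():
       opt  count
0     adam      4
1  rmsprop      3
2  adagrad      2
3      sgd      1
filter rows where opt in ['rmsprop', 'adagrad', 'adam']:
       opt  count
0     adam      4
1  rmsprop      3
2  adagrad      2
So mean() = 3.0.

3.0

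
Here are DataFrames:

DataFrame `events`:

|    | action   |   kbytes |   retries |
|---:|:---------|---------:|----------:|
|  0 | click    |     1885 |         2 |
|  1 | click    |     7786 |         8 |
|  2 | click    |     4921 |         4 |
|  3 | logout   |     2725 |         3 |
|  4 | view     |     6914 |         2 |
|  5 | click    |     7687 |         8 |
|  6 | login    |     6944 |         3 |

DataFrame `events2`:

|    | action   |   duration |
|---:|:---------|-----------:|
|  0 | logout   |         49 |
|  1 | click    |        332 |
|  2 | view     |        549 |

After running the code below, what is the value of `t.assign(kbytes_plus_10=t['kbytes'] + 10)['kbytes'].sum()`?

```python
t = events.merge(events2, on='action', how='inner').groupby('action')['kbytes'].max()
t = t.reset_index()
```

17425

merge on 'action' (how='inner') → 6 rows:
   action  kbytes  retries  duration
0   click    1885        2       332
1   click    7786        8       332
2   click    4921        4       332
3  logout    2725        3        49
4    view    6914        2       549
5   click    7687        8       332
group by action, max of kbytes:
action
click     7786
logout    2725
view      6914
Name: kbytes, dtype: int64
reset_index():
   action  kbytes
0   click    7786
1  logout    2725
2    view    6914
add column kbytes_plus_10 = t['kbytes'] + 10:
   action  kbytes  kbytes_plus_10
0   click    7786            7796
1  logout    2725            2735
2    view    6914            6924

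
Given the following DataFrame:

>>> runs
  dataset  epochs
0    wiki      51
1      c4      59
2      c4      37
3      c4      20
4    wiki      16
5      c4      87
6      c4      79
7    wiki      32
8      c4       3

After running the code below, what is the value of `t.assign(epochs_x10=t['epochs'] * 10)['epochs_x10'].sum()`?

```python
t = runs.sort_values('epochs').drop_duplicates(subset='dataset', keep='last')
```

1380

sort by epochs:
  dataset  epochs
8      c4       3
4    wiki      16
3      c4      20
7    wiki      32
2      c4      37
0    wiki      51
1      c4      59
6      c4      79
5      c4      87
drop duplicate dataset (keep=last):
  dataset  epochs
0    wiki      51
5      c4      87
add column epochs_x10 = t['epochs'] * 10:
  dataset  epochs  epochs_x10
0    wiki      51         510
5      c4      87         870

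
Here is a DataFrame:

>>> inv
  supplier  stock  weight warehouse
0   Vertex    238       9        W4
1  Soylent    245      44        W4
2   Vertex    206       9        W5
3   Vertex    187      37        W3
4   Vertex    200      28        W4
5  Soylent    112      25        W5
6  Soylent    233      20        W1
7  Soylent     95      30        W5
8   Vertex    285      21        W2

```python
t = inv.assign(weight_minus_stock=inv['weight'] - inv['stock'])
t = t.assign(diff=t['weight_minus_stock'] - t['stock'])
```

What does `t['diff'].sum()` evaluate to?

-3379

add column weight_minus_stock = inv['weight'] - inv['stock']:
  supplier  stock  weight warehouse  weight_minus_stock
0   Vertex    238       9        W4                -229
1  Soylent    245      44        W4                -201
2   Vertex    206       9        W5                -197
3   Vertex    187      37        W3                -150
4   Vertex    200      28        W4                -172
5  Soylent    112      25        W5                 -87
6  Soylent    233      20        W1                -213
7  Soylent     95      30        W5                 -65
8   Vertex    285      21        W2                -264
add column diff = t['weight_minus_stock'] - t['stock']:
  supplier  stock  weight warehouse  weight_minus_stock  diff
0   Vertex    238       9        W4                -229  -467
1  Soylent    245      44        W4                -201  -446
2   Vertex    206       9        W5                -197  -403
3   Vertex    187      37        W3                -150  -337
4   Vertex    200      28        W4                -172  -372
5  Soylent    112      25        W5                 -87  -199
6  Soylent    233      20        W1                -213  -446
7  Soylent     95      30        W5                 -65  -160
8   Vertex    285      21        W2                -264  -549
Hence -3379.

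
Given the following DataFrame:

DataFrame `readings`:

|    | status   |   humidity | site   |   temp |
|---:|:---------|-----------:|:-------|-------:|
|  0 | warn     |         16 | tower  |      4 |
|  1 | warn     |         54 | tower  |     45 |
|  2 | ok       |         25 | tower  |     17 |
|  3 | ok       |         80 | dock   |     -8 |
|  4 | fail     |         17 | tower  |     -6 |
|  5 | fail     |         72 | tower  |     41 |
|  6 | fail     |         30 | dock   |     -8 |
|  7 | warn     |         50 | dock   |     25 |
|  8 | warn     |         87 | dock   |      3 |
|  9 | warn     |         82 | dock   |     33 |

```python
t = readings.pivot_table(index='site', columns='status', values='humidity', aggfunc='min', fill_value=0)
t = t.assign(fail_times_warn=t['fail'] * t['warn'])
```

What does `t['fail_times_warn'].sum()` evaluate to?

1772

pivot: rows=site, cols=status, min(humidity):
status  fail  ok  warn
site                  
dock      30  80    50
tower     17  25    16
add column fail_times_warn = t['fail'] * t['warn']:
status  fail  ok  warn  fail_times_warn
site                                   
dock      30  80    50             1500
tower     17  25    16              272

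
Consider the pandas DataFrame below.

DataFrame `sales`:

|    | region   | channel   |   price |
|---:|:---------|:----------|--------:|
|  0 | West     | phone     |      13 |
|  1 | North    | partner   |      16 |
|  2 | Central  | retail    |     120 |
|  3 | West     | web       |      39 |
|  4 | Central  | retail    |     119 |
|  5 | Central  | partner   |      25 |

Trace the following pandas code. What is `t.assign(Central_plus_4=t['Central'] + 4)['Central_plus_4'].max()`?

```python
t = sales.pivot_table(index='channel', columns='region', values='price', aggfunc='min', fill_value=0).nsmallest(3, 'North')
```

123

pivot: rows=channel, cols=region, min(price):
region   Central  North  West
channel                      
partner       25     16     0
phone          0      0    13
retail       119      0     0
web            0      0    39
take 3 rows with smallest North:
region   Central  North  West
channel                      
phone          0      0    13
retail       119      0     0
web            0      0    39
add column Central_plus_4 = t['Central'] + 4:
region   Central  North  West  Central_plus_4
channel                                      
phone          0      0    13               4
retail       119      0     0             123
web            0      0    39               4
Hence 123.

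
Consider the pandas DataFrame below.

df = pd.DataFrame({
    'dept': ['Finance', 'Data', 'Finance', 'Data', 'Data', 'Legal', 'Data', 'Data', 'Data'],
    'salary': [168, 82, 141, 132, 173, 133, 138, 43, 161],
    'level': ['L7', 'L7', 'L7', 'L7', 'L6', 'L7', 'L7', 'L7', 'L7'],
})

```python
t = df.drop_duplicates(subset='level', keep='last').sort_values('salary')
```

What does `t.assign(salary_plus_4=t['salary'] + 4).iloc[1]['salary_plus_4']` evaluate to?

drop duplicate level (keep=last):
   dept  salary level
4  Data     173    L6
8  Data     161    L7
sort by salary:
   dept  salary level
8  Data     161    L7
4  Data     173    L6
add column salary_plus_4 = t['salary'] + 4:
   dept  salary level  salary_plus_4
8  Data     161    L7            165
4  Data     173    L6            177
Hence 177.

177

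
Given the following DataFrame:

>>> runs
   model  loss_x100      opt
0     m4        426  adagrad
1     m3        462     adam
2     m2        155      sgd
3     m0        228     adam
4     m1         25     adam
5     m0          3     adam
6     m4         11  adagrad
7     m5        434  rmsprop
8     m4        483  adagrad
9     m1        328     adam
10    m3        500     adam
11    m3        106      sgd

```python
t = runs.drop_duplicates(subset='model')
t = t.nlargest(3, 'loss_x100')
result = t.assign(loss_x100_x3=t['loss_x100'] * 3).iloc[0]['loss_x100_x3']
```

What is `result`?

drop duplicate model (keep=first):
  model  loss_x100      opt
0    m4        426  adagrad
1    m3        462     adam
2    m2        155      sgd
3    m0        228     adam
4    m1         25     adam
7    m5        434  rmsprop
take 3 rows with largest loss_x100:
  model  loss_x100      opt
1    m3        462     adam
7    m5        434  rmsprop
0    m4        426  adagrad
add column loss_x100_x3 = t['loss_x100'] * 3:
  model  loss_x100      opt  loss_x100_x3
1    m3        462     adam          1386
7    m5        434  rmsprop          1302
0    m4        426  adagrad          1278

1386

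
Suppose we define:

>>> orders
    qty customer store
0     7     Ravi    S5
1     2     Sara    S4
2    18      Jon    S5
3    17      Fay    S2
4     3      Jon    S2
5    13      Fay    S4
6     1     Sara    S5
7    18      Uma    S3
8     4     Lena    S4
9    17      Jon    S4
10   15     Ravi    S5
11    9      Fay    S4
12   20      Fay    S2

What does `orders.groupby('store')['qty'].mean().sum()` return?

50.5833333333

group by store, mean of qty:
store
S2    13.333333
S3    18.000000
S4     9.000000
S5    10.250000
Name: qty, dtype: float64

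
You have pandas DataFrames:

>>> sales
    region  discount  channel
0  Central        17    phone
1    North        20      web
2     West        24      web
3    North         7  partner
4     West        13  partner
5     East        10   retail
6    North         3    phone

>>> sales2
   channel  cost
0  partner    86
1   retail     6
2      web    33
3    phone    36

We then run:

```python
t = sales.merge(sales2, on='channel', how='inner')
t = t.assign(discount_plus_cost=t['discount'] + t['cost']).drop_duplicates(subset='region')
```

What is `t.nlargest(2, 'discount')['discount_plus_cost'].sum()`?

merge on 'channel' (how='inner') → 7 rows:
    region  discount  channel  cost
0  Central        17    phone    36
1    North        20      web    33
2     West        24      web    33
3    North         7  partner    86
4     West        13  partner    86
5     East        10   retail     6
6    North         3    phone    36
add column discount_plus_cost = t['discount'] + t['cost']:
    region  discount  channel  cost  discount_plus_cost
0  Central        17    phone    36                  53
1    North        20      web    33                  53
2     West        24      web    33                  57
3    North         7  partner    86                  93
4     West        13  partner    86                  99
5     East        10   retail     6                  16
6    North         3    phone    36                  39
drop duplicate region (keep=first):
    region  discount channel  cost  discount_plus_cost
0  Central        17   phone    36                  53
1    North        20     web    33                  53
2     West        24     web    33                  57
5     East        10  retail     6                  16
take 2 rows with largest discount:
  region  discount channel  cost  discount_plus_cost
2   West        24     web    33                  57
1  North        20     web    33                  53
So sum() = 110.

110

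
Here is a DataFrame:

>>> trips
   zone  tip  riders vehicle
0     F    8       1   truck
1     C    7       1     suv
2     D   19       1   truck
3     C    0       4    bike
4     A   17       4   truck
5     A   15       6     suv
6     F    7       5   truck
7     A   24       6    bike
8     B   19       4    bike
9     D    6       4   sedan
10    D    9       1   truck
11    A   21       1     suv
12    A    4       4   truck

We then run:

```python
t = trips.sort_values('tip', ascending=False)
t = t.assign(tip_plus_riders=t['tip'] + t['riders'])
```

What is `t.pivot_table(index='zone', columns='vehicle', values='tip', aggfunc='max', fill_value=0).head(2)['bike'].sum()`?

sort by tip descending:
   zone  tip  riders vehicle
7     A   24       6    bike
11    A   21       1     suv
2     D   19       1   truck
8     B   19       4    bike
4     A   17       4   truck
5     A   15       6     suv
10    D    9       1   truck
0     F    8       1   truck
1     C    7       1     suv
6     F    7       5   truck
9     D    6       4   sedan
12    A    4       4   truck
3     C    0       4    bike
add column tip_plus_riders = t['tip'] + t['riders']:
   zone  tip  riders vehicle  tip_plus_riders
7     A   24       6    bike               30
11    A   21       1     suv               22
2     D   19       1   truck               20
8     B   19       4    bike               23
4     A   17       4   truck               21
5     A   15       6     suv               21
10    D    9       1   truck               10
0     F    8       1   truck                9
1     C    7       1     suv                8
6     F    7       5   truck               12
9     D    6       4   sedan               10
12    A    4       4   truck                8
3     C    0       4    bike                4
pivot: rows=zone, cols=vehicle, max(tip):
vehicle  bike  sedan  suv  truck
zone                            
A          24      0   21     17
B          19      0    0      0
C           0      0    7      0
D           0      6    0     19
F           0      0    0      8
take first 2 rows:
vehicle  bike  sedan  suv  truck
zone                            
A          24      0   21     17
B          19      0    0      0
Hence 43.

43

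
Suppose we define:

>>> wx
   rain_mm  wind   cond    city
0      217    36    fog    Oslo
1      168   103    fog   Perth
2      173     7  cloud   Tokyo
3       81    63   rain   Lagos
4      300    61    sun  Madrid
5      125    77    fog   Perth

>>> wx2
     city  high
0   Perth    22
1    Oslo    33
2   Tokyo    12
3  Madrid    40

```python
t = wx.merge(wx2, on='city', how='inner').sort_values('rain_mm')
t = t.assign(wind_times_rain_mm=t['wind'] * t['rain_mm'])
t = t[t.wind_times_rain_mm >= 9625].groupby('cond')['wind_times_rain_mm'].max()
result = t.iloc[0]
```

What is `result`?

merge on 'city' (how='inner') → 5 rows:
   rain_mm  wind   cond    city  high
0      217    36    fog    Oslo    33
1      168   103    fog   Perth    22
2      173     7  cloud   Tokyo    12
3      300    61    sun  Madrid    40
4      125    77    fog   Perth    22
sort by rain_mm:
   rain_mm  wind   cond    city  high
4      125    77    fog   Perth    22
1      168   103    fog   Perth    22
2      173     7  cloud   Tokyo    12
0      217    36    fog    Oslo    33
3      300    61    sun  Madrid    40
add column wind_times_rain_mm = t['wind'] * t['rain_mm']:
   rain_mm  wind   cond    city  high  wind_times_rain_mm
4      125    77    fog   Perth    22                9625
1      168   103    fog   Perth    22               17304
2      173     7  cloud   Tokyo    12                1211
0      217    36    fog    Oslo    33                7812
3      300    61    sun  Madrid    40               18300
filter rows where wind_times_rain_mm >= 9625:
   rain_mm  wind cond    city  high  wind_times_rain_mm
4      125    77  fog   Perth    22                9625
1      168   103  fog   Perth    22               17304
3      300    61  sun  Madrid    40               18300
group by cond, max of wind_times_rain_mm:
cond
fog    17304
sun    18300
Name: wind_times_rain_mm, dtype: int64
The value at position 0 is 17304.

17304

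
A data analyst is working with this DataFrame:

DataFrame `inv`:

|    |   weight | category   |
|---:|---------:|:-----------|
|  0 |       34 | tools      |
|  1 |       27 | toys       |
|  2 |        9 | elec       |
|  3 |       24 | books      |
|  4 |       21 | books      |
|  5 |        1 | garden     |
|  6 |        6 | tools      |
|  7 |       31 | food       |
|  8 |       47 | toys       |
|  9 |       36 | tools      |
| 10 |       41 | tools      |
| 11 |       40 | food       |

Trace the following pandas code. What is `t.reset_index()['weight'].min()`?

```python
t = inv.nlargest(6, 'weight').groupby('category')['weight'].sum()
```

take 6 rows with largest weight:
    weight category
8       47     toys
10      41    tools
11      40     food
9       36    tools
0       34    tools
7       31     food
group by category, sum of weight:
category
food      71
tools    111
toys      47
Name: weight, dtype: int64
reset_index():
  category  weight
0     food      71
1    tools     111
2     toys      47
Hence 47.

47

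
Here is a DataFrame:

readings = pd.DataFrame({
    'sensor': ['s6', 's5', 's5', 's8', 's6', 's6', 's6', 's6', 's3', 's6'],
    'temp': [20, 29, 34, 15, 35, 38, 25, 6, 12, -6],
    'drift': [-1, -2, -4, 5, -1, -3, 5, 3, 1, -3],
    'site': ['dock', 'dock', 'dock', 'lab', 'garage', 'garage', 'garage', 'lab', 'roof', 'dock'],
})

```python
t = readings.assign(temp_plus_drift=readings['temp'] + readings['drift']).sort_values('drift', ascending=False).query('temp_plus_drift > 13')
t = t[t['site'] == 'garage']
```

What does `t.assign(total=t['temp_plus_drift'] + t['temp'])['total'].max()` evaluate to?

add column temp_plus_drift = readings['temp'] + readings['drift']:
  sensor  temp  drift    site  temp_plus_drift
0     s6    20     -1    dock               19
1     s5    29     -2    dock               27
2     s5    34     -4    dock               30
3     s8    15      5     lab               20
4     s6    35     -1  garage               34
5     s6    38     -3  garage               35
6     s6    25      5  garage               30
7     s6     6      3     lab                9
8     s3    12      1    roof               13
9     s6    -6     -3    dock               -9
sort by drift descending:
  sensor  temp  drift    site  temp_plus_drift
3     s8    15      5     lab               20
6     s6    25      5  garage               30
7     s6     6      3     lab                9
8     s3    12      1    roof               13
0     s6    20     -1    dock               19
4     s6    35     -1  garage               34
1     s5    29     -2    dock               27
5     s6    38     -3  garage               35
9     s6    -6     -3    dock               -9
2     s5    34     -4    dock               30
filter rows where temp_plus_drift > 13:
  sensor  temp  drift    site  temp_plus_drift
3     s8    15      5     lab               20
6     s6    25      5  garage               30
0     s6    20     -1    dock               19
4     s6    35     -1  garage               34
1     s5    29     -2    dock               27
5     s6    38     -3  garage               35
2     s5    34     -4    dock               30
filter rows where site == 'garage':
  sensor  temp  drift    site  temp_plus_drift
6     s6    25      5  garage               30
4     s6    35     -1  garage               34
5     s6    38     -3  garage               35
add column total = t['temp_plus_drift'] + t['temp']:
  sensor  temp  drift    site  temp_plus_drift  total
6     s6    25      5  garage               30     55
4     s6    35     -1  garage               34     69
5     s6    38     -3  garage               35     73
Reading off the max of column 'total', we get 73.

73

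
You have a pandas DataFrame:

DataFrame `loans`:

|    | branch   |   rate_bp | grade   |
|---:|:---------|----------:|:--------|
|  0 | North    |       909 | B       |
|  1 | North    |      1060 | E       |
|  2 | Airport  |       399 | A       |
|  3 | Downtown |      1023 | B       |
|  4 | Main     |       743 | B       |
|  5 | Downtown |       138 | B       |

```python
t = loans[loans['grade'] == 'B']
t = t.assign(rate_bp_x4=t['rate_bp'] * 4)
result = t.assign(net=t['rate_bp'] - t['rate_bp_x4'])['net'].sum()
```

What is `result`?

-8439

filter rows where grade == 'B':
     branch  rate_bp grade
0     North      909     B
3  Downtown     1023     B
4      Main      743     B
5  Downtown      138     B
add column rate_bp_x4 = t['rate_bp'] * 4:
     branch  rate_bp grade  rate_bp_x4
0     North      909     B        3636
3  Downtown     1023     B        4092
4      Main      743     B        2972
5  Downtown      138     B         552
add column net = t['rate_bp'] - t['rate_bp_x4']:
     branch  rate_bp grade  rate_bp_x4   net
0     North      909     B        3636 -2727
3  Downtown     1023     B        4092 -3069
4      Main      743     B        2972 -2229
5  Downtown      138     B         552  -414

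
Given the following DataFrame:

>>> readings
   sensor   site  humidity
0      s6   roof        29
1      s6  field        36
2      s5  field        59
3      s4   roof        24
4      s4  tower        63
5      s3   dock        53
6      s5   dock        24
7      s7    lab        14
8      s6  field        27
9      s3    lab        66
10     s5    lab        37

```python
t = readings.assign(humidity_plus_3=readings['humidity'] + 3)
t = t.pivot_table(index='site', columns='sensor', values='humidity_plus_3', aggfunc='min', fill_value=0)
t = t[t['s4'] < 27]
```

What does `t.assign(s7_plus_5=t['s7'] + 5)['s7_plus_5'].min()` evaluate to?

add column humidity_plus_3 = readings['humidity'] + 3:
   sensor   site  humidity  humidity_plus_3
0      s6   roof        29               32
1      s6  field        36               39
2      s5  field        59               62
3      s4   roof        24               27
4      s4  tower        63               66
5      s3   dock        53               56
6      s5   dock        24               27
7      s7    lab        14               17
8      s6  field        27               30
9      s3    lab        66               69
10     s5    lab        37               40
pivot: rows=site, cols=sensor, min(humidity_plus_3):
sensor  s3  s4  s5  s6  s7
site                      
dock    56   0  27   0   0
field    0   0  62  30   0
lab     69   0  40   0  17
roof     0  27   0  32   0
tower    0  66   0   0   0
filter rows where s4 < 27:
sensor  s3  s4  s5  s6  s7
site                      
dock    56   0  27   0   0
field    0   0  62  30   0
lab     69   0  40   0  17
add column s7_plus_5 = t['s7'] + 5:
sensor  s3  s4  s5  s6  s7  s7_plus_5
site                                 
dock    56   0  27   0   0          5
field    0   0  62  30   0          5
lab     69   0  40   0  17         22
So min() = 5.

5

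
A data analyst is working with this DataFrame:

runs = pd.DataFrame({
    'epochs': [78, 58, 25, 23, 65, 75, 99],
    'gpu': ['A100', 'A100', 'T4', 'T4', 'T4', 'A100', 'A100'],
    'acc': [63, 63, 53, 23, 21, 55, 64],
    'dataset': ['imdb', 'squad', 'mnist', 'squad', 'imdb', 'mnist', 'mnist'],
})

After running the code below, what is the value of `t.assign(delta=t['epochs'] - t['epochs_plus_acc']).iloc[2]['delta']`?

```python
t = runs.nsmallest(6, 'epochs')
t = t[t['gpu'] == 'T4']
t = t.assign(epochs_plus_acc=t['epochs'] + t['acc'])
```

take 6 rows with smallest epochs:
   epochs   gpu  acc dataset
3      23    T4   23   squad
2      25    T4   53   mnist
1      58  A100   63   squad
4      65    T4   21    imdb
5      75  A100   55   mnist
0      78  A100   63    imdb
filter rows where gpu == 'T4':
   epochs gpu  acc dataset
3      23  T4   23   squad
2      25  T4   53   mnist
4      65  T4   21    imdb
add column epochs_plus_acc = t['epochs'] + t['acc']:
   epochs gpu  acc dataset  epochs_plus_acc
3      23  T4   23   squad               46
2      25  T4   53   mnist               78
4      65  T4   21    imdb               86
add column delta = t['epochs'] - t['epochs_plus_acc']:
   epochs gpu  acc dataset  epochs_plus_acc  delta
3      23  T4   23   squad               46    -23
2      25  T4   53   mnist               78    -53
4      65  T4   21    imdb               86    -21
Finally, value at position 2, column 'delta' = -21.

-21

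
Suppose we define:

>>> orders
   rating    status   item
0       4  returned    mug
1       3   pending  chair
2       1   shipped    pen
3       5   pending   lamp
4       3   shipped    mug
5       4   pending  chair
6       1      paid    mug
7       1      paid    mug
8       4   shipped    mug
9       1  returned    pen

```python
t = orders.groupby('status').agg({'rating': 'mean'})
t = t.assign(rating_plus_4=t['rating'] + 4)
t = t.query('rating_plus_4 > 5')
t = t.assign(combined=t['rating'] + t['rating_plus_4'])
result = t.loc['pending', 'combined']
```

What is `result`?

group by status, mean of rating:
            rating
status            
paid      1.000000
pending   4.000000
returned  2.500000
shipped   2.666667
add column rating_plus_4 = t['rating'] + 4:
            rating  rating_plus_4
status                           
paid      1.000000       5.000000
pending   4.000000       8.000000
returned  2.500000       6.500000
shipped   2.666667       6.666667
filter rows where rating_plus_4 > 5:
            rating  rating_plus_4
status                           
pending   4.000000       8.000000
returned  2.500000       6.500000
shipped   2.666667       6.666667
add column combined = t['rating'] + t['rating_plus_4']:
            rating  rating_plus_4   combined
status                                      
pending   4.000000       8.000000  12.000000
returned  2.500000       6.500000   9.000000
shipped   2.666667       6.666667   9.333333
Then the value at row 'pending', column 'combined': 12.0

12.0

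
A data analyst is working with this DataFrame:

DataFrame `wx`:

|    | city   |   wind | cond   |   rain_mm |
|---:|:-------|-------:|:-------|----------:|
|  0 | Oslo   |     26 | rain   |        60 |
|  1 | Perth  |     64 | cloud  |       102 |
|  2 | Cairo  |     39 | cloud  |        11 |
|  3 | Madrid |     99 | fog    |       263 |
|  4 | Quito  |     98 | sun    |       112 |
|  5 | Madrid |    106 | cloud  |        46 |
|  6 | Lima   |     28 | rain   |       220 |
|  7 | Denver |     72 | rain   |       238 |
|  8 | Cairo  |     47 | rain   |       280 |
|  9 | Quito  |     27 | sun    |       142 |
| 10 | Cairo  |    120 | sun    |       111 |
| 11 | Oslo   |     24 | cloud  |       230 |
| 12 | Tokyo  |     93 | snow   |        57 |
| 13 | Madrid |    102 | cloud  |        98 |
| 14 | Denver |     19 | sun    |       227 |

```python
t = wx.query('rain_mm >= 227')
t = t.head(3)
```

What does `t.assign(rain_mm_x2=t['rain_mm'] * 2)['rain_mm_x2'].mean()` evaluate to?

520.666666667

filter rows where rain_mm >= 227:
      city  wind   cond  rain_mm
3   Madrid    99    fog      263
7   Denver    72   rain      238
8    Cairo    47   rain      280
11    Oslo    24  cloud      230
14  Denver    19    sun      227
take first 3 rows:
     city  wind  cond  rain_mm
3  Madrid    99   fog      263
7  Denver    72  rain      238
8   Cairo    47  rain      280
add column rain_mm_x2 = t['rain_mm'] * 2:
     city  wind  cond  rain_mm  rain_mm_x2
3  Madrid    99   fog      263         526
7  Denver    72  rain      238         476
8   Cairo    47  rain      280         560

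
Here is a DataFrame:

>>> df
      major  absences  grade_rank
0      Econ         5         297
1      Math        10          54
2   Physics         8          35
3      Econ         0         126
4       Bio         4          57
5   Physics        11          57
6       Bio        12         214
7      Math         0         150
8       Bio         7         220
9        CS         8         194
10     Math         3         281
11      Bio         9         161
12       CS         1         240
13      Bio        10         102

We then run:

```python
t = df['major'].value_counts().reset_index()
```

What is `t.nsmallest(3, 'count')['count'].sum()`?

value_counts of major:
major
Bio        5
Math       3
Econ       2
Physics    2
CS         2
Name: count, dtype: int64
reset_index():
     major  count
0      Bio      5
1     Math      3
2     Econ      2
3  Physics      2
4       CS      2
take 3 rows with smallest count:
     major  count
2     Econ      2
3  Physics      2
4       CS      2
So sum() = 6.

6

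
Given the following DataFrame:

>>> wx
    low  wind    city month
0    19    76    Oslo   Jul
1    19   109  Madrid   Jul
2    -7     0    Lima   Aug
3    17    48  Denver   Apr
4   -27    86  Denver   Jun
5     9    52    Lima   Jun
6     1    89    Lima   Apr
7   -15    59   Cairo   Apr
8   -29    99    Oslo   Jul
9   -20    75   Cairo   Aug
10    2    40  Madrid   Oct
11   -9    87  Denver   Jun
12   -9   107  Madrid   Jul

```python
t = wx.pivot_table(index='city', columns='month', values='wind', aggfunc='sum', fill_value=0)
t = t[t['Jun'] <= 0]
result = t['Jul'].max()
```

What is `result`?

216

pivot: rows=city, cols=month, sum(wind):
month   Apr  Aug  Jul  Jun  Oct
city                           
Cairo    59   75    0    0    0
Denver   48    0    0  173    0
Lima     89    0    0   52    0
Madrid    0    0  216    0   40
Oslo      0    0  175    0    0
filter rows where Jun <= 0:
month   Apr  Aug  Jul  Jun  Oct
city                           
Cairo    59   75    0    0    0
Madrid    0    0  216    0   40
Oslo      0    0  175    0    0
Reading off the max of column 'Jul', we get 216.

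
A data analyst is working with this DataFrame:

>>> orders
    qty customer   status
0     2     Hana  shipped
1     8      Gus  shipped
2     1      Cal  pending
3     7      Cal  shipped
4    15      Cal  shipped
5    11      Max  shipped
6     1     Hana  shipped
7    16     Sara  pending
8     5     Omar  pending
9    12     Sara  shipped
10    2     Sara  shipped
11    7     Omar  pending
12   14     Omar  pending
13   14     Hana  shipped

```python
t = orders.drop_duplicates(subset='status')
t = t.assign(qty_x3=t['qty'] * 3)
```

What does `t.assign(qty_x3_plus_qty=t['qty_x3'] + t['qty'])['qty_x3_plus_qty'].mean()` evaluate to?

drop duplicate status (keep=first):
   qty customer   status
0    2     Hana  shipped
2    1      Cal  pending
add column qty_x3 = t['qty'] * 3:
   qty customer   status  qty_x3
0    2     Hana  shipped       6
2    1      Cal  pending       3
add column qty_x3_plus_qty = t['qty_x3'] + t['qty']:
   qty customer   status  qty_x3  qty_x3_plus_qty
0    2     Hana  shipped       6                8
2    1      Cal  pending       3                4

6.0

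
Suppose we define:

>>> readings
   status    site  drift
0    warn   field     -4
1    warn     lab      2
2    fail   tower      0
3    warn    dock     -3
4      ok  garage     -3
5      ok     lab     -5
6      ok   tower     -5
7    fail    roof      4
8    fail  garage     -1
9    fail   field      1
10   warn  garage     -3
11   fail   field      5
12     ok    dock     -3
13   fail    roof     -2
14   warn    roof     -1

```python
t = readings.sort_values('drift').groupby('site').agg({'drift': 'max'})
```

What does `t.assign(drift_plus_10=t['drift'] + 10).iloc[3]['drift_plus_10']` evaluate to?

sort by drift:
   status    site  drift
5      ok     lab     -5
6      ok   tower     -5
0    warn   field     -4
3    warn    dock     -3
4      ok  garage     -3
10   warn  garage     -3
12     ok    dock     -3
13   fail    roof     -2
8    fail  garage     -1
14   warn    roof     -1
2    fail   tower      0
9    fail   field      1
1    warn     lab      2
7    fail    roof      4
11   fail   field      5
group by site, max of drift:
        drift
site         
dock       -3
field       5
garage     -1
lab         2
roof        4
tower       0
add column drift_plus_10 = t['drift'] + 10:
        drift  drift_plus_10
site                        
dock       -3              7
field       5             15
garage     -1              9
lab         2             12
roof        4             14
tower       0             10

12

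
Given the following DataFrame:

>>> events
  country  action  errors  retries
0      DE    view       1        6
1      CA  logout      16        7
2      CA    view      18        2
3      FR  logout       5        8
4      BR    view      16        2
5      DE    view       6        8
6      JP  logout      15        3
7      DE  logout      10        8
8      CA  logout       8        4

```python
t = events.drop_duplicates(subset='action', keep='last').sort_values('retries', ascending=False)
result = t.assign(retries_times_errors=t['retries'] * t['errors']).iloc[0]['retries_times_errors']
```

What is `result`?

48

drop duplicate action (keep=last):
  country  action  errors  retries
5      DE    view       6        8
8      CA  logout       8        4
sort by retries descending:
  country  action  errors  retries
5      DE    view       6        8
8      CA  logout       8        4
add column retries_times_errors = t['retries'] * t['errors']:
  country  action  errors  retries  retries_times_errors
5      DE    view       6        8                    48
8      CA  logout       8        4                    32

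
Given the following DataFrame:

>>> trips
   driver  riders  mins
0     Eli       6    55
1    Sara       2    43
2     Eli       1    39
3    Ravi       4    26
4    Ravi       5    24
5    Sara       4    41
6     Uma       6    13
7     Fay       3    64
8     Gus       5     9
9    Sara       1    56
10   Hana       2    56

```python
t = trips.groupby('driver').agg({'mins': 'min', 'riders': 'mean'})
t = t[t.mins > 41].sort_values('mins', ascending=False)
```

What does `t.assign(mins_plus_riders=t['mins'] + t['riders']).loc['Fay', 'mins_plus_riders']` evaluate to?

group by driver: min(mins), mean(riders):
        mins    riders
driver                
Eli       39  3.500000
Fay       64  3.000000
Gus        9  5.000000
Hana      56  2.000000
Ravi      24  4.500000
Sara      41  2.333333
Uma       13  6.000000
filter rows where mins > 41:
        mins  riders
driver              
Fay       64     3.0
Hana      56     2.0
sort by mins descending:
        mins  riders
driver              
Fay       64     3.0
Hana      56     2.0
add column mins_plus_riders = t['mins'] + t['riders']:
        mins  riders  mins_plus_riders
driver                                
Fay       64     3.0              67.0
Hana      56     2.0              58.0
Hence 67.0.

67.0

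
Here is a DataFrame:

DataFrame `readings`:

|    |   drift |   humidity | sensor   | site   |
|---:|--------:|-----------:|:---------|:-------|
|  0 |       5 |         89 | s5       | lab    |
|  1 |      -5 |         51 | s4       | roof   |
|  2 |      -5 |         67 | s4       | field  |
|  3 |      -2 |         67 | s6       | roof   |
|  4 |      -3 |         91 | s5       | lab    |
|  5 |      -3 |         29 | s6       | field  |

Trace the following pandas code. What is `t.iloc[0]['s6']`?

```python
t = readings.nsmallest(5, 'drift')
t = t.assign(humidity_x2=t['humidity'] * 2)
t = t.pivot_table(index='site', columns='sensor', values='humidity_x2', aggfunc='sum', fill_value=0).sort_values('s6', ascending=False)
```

take 5 rows with smallest drift:
   drift  humidity sensor   site
1     -5        51     s4   roof
2     -5        67     s4  field
4     -3        91     s5    lab
5     -3        29     s6  field
3     -2        67     s6   roof
add column humidity_x2 = t['humidity'] * 2:
   drift  humidity sensor   site  humidity_x2
1     -5        51     s4   roof          102
2     -5        67     s4  field          134
4     -3        91     s5    lab          182
5     -3        29     s6  field           58
3     -2        67     s6   roof          134
pivot: rows=site, cols=sensor, sum(humidity_x2):
sensor   s4   s5   s6
site                 
field   134    0   58
lab       0  182    0
roof    102    0  134
sort by s6 descending:
sensor   s4   s5   s6
site                 
roof    102    0  134
field   134    0   58
lab       0  182    0
Hence 134.

134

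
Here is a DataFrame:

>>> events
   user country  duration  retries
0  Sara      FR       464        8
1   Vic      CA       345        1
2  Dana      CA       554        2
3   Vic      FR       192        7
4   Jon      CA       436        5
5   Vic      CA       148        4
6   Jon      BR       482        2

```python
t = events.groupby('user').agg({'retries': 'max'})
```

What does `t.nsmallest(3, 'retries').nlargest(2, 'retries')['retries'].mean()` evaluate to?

group by user, max of retries:
      retries
user         
Dana        2
Jon         5
Sara        8
Vic         7
take 3 rows with smallest retries:
      retries
user         
Dana        2
Jon         5
Vic         7
take 2 rows with largest retries:
      retries
user         
Vic         7
Jon         5

6.0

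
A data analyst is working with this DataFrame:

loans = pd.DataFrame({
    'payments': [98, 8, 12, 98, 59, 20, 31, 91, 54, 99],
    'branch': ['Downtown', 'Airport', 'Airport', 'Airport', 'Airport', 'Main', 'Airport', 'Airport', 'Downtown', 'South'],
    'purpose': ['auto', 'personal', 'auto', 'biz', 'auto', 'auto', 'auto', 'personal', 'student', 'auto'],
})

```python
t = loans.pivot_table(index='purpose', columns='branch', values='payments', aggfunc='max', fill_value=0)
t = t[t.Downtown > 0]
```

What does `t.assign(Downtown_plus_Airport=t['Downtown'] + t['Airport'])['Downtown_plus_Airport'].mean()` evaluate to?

pivot: rows=purpose, cols=branch, max(payments):
branch    Airport  Downtown  Main  South
purpose                                 
auto           59        98    20     99
biz            98         0     0      0
personal       91         0     0      0
student         0        54     0      0
filter rows where Downtown > 0:
branch   Airport  Downtown  Main  South
purpose                                
auto          59        98    20     99
student        0        54     0      0
add column Downtown_plus_Airport = t['Downtown'] + t['Airport']:
branch   Airport  Downtown  Main  South  Downtown_plus_Airport
purpose                                                       
auto          59        98    20     99                    157
student        0        54     0      0                     54
Then the mean of column 'Downtown_plus_Airport': 105.5

105.5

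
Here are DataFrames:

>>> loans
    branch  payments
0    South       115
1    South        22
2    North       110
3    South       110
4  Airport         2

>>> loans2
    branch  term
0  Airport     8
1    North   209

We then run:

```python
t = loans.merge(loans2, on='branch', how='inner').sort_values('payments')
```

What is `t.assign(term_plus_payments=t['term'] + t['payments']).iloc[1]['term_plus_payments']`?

319

merge on 'branch' (how='inner') → 2 rows:
    branch  payments  term
0    North       110   209
1  Airport         2     8
sort by payments:
    branch  payments  term
1  Airport         2     8
0    North       110   209
add column term_plus_payments = t['term'] + t['payments']:
    branch  payments  term  term_plus_payments
1  Airport         2     8                  10
0    North       110   209                 319
Then the value at position 1, column 'term_plus_payments': 319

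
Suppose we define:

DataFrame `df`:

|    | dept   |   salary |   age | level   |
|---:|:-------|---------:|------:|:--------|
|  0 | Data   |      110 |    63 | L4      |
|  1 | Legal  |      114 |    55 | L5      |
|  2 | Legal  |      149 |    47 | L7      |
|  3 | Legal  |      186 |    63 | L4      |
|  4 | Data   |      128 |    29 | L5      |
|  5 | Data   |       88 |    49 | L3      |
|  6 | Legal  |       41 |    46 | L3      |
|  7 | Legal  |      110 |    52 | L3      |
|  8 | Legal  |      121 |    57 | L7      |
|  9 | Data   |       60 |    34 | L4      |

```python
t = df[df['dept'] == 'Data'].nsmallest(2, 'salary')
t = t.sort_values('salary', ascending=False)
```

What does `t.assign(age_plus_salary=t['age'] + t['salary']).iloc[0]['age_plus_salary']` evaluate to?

137

filter rows where dept == 'Data':
   dept  salary  age level
0  Data     110   63    L4
4  Data     128   29    L5
5  Data      88   49    L3
9  Data      60   34    L4
take 2 rows with smallest salary:
   dept  salary  age level
9  Data      60   34    L4
5  Data      88   49    L3
sort by salary descending:
   dept  salary  age level
5  Data      88   49    L3
9  Data      60   34    L4
add column age_plus_salary = t['age'] + t['salary']:
   dept  salary  age level  age_plus_salary
5  Data      88   49    L3              137
9  Data      60   34    L4               94
Hence 137.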